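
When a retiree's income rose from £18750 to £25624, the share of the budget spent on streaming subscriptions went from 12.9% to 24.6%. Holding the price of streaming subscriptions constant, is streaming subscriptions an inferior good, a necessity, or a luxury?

The budget share rises as income rises, so η > 1.

luxury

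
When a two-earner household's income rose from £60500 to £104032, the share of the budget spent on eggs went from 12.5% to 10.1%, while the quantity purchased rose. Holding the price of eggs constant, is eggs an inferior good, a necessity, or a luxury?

necessity

Quantity rises but the budget share falls as income rises, so 0 < η < 1.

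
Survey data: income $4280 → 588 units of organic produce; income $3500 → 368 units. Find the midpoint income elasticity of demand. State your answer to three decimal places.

2.295

ΔQ = 368 − 588 = -220; midpoint Q̄ = (588 + 368)/2 = 478.
ΔI = 3500 − 4280 = -780; midpoint Ī = (4280 + 3500)/2 = 3890.
η = (ΔQ/Q̄) ÷ (ΔI/Ī) = (-220/478) ÷ (-780/3890) = 2.295.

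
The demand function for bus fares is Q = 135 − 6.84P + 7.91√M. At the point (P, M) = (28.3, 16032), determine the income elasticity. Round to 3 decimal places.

At P = 28.3, M = 16032: Q = 942.973.
Holding P constant, ∂Q/∂M = 7.91/(2√M) = 0.0312358.
η_M = (∂Q/∂M)·(M/Q) = 0.0312358 × (16032/942.973) = 0.531.

0.531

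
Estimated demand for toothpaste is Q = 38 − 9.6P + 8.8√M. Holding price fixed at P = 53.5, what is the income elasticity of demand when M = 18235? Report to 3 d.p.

At P = 53.5, M = 18235: Q = 712.726.
Holding P constant, ∂Q/∂M = 8.8/(2√M) = 0.0325837.
η_M = (∂Q/∂M)·(M/Q) = 0.0325837 × (18235/712.726) = 0.834.

0.834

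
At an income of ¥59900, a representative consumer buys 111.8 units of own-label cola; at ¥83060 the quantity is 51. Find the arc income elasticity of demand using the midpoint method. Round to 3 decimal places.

ΔQ = 51 − 111.8 = -60.8; midpoint Q̄ = (111.8 + 51)/2 = 81.4.
ΔI = 83060 − 59900 = 23160; midpoint Ī = (59900 + 83060)/2 = 71480.
η = (ΔQ/Q̄) ÷ (ΔI/Ī) = (-60.8/81.4) ÷ (23160/71480) = -2.305.

-2.305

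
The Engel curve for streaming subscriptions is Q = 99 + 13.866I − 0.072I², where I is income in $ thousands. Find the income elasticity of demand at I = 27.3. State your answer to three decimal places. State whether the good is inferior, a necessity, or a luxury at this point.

0.640 (necessity)

At I = 27.3: Q = 423.8809.
dQ/dI = 13.866 − 0.144I = 9.93480.
η = (dQ/dI)·(I/Q) = 9.93480 × (27.3/423.8809) = 0.640.
0 < η < 1 ⇒ necessity.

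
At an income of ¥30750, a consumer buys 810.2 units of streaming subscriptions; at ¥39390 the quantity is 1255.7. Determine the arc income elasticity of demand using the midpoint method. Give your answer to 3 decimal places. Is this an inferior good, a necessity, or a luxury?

ΔQ = 1255.7 − 810.2 = 445.5; midpoint Q̄ = (810.2 + 1255.7)/2 = 1032.95.
ΔI = 39390 − 30750 = 8640; midpoint Ī = (30750 + 39390)/2 = 35070.
η = (ΔQ/Q̄) ÷ (ΔI/Ī) = (445.5/1032.95) ÷ (8640/35070) = 1.751.
η > 1 ⇒ luxury.

1.751 (luxury)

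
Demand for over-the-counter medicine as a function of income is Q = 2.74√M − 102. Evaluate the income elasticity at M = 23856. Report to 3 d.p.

At M = 23856: Q = 321.204.
dQ/dM = 2.74/(2√M) = 0.00886996 at this income.
η = (dQ/dM)·(M/Q) = 0.00886996 × (23856/321.204) = 0.659.

0.659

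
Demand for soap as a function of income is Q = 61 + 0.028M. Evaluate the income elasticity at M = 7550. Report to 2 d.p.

At M = 7550: Q = 272.400.
dQ/dM = 0.028.
η = (dQ/dM)·(M/Q) = 0.028 × (7550/272.400) = 0.78.

0.78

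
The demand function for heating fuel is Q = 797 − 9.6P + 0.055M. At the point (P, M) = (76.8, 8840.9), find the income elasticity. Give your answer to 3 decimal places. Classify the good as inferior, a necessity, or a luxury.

At P = 76.8, M = 8840.9: Q = 545.969.
Holding P constant, ∂Q/∂M = 0.055.
η_M = (∂Q/∂M)·(M/Q) = 0.055 × (8840.9/545.969) = 0.891.
Since 0 < η < 1, this is a necessity.

0.891 (necessity)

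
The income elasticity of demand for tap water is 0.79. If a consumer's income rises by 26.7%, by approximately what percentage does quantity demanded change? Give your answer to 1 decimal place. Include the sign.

21.1%

%ΔQ ≈ η × %ΔI = 0.79 × 26.7% = 21.1%.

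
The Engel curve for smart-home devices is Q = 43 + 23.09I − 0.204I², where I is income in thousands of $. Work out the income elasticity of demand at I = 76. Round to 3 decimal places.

At I = 76: Q = 619.5360.
dQ/dI = 23.09 − 0.408I = -7.91800.
η = (dQ/dI)·(I/Q) = -7.91800 × (76/619.5360) = -0.971.

-0.971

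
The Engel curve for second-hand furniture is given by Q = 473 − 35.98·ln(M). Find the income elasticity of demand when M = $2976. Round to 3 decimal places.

-0.194

At M = 2976: Q = 185.220.
dQ/dM = -35.98/M = -0.0120901 at this income.
η = (dQ/dM)·(M/Q) = -0.0120901 × (2976/185.220) = -0.194.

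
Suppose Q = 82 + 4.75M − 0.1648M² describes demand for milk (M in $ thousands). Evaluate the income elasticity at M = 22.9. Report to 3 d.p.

-0.614

At M = 22.9: Q = 104.3522.
dQ/dM = 4.75 − 0.3296M = -2.79784.
η = (dQ/dM)·(M/Q) = -2.79784 × (22.9/104.3522) = -0.614.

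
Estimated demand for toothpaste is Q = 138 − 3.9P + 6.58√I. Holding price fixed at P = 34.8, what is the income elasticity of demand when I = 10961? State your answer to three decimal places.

0.498

At P = 34.8, I = 10961: Q = 691.172.
Holding P constant, ∂Q/∂I = 6.58/(2√I) = 0.0314247.
η_I = (∂Q/∂I)·(I/Q) = 0.0314247 × (10961/691.172) = 0.498.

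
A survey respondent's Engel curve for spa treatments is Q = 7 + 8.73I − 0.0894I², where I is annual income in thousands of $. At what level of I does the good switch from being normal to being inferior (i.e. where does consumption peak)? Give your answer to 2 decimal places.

48.83

dQ/dI = 8.73 − 0.1788I.
The good is inferior where dQ/dI < 0. Setting dQ/dI = 0 gives I = 8.73 / 0.1788 = 48.83.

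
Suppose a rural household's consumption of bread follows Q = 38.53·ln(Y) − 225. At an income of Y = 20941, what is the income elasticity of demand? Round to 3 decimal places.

0.243

At Y = 20941: Q = 158.353.
dQ/dY = 38.53/Y = 0.00183993 at this income.
η = (dQ/dY)·(Y/Q) = 0.00183993 × (20941/158.353) = 0.243.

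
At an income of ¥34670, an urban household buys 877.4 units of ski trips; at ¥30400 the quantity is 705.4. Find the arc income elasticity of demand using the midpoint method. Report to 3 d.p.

1.656

ΔQ = 705.4 − 877.4 = -172; midpoint Q̄ = (877.4 + 705.4)/2 = 791.4.
ΔI = 30400 − 34670 = -4270; midpoint Ī = (34670 + 30400)/2 = 32535.
η = (ΔQ/Q̄) ÷ (ΔI/Ī) = (-172/791.4) ÷ (-4270/32535) = 1.656.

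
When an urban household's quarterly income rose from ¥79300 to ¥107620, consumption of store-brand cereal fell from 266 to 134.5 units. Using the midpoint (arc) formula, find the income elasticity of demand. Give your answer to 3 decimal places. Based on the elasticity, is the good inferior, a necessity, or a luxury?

ΔQ = 134.5 − 266 = -131.5; midpoint Q̄ = (266 + 134.5)/2 = 200.25.
ΔI = 107620 − 79300 = 28320; midpoint Ī = (79300 + 107620)/2 = 93460.
η = (ΔQ/Q̄) ÷ (ΔI/Ī) = (-131.5/200.25) ÷ (28320/93460) = -2.167.
η < 0 ⇒ inferior good.

-2.167 (inferior good)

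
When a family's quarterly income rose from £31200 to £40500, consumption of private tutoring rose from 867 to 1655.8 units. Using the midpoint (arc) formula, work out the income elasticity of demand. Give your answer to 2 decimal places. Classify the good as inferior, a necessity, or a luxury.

ΔQ = 1655.8 − 867 = 788.8; midpoint Q̄ = (867 + 1655.8)/2 = 1261.4.
ΔI = 40500 − 31200 = 9300; midpoint Ī = (31200 + 40500)/2 = 35850.
η = (ΔQ/Q̄) ÷ (ΔI/Ī) = (788.8/1261.4) ÷ (9300/35850) = 2.41.
η > 1 ⇒ luxury.

2.41 (luxury)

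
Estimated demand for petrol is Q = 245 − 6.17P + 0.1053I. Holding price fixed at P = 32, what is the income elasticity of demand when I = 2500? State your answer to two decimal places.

At P = 32, I = 2500: Q = 310.810.
Holding P constant, ∂Q/∂I = 0.1053.
η_I = (∂Q/∂I)·(I/Q) = 0.1053 × (2500/310.810) = 0.85.

0.85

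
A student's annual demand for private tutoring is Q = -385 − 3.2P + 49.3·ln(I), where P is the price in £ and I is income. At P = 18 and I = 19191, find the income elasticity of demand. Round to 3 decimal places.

1.131

At P = 18, I = 19191: Q = 43.606.
Holding P constant, ∂Q/∂I = 49.3/I = 0.00256891.
η_I = (∂Q/∂I)·(I/Q) = 0.00256891 × (19191/43.606) = 1.131.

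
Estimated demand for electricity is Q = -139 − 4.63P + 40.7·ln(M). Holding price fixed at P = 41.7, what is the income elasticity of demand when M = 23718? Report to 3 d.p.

At P = 41.7, M = 23718: Q = 77.940.
Holding P constant, ∂Q/∂M = 40.7/M = 0.001716.
η_M = (∂Q/∂M)·(M/Q) = 0.001716 × (23718/77.940) = 0.522.

0.522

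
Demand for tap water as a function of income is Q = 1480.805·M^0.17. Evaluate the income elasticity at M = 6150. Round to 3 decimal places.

For Q = A·M^β the income elasticity is constant and equal to β.
Here β = 0.17, so η = 0.170.

0.170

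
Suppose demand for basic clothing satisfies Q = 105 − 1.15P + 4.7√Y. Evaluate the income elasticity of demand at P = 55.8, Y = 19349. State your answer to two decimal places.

At P = 55.8, Y = 19349: Q = 694.603.
Holding P constant, ∂Q/∂Y = 4.7/(2√Y) = 0.0168942.
η_Y = (∂Q/∂Y)·(Y/Q) = 0.0168942 × (19349/694.603) = 0.47.

0.47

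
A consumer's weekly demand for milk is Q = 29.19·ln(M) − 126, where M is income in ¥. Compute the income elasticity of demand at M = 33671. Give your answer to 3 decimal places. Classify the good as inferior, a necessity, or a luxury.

0.164 (necessity)

At M = 33671: Q = 178.288.
dQ/dM = 29.19/M = 0.000866918 at this income.
η = (dQ/dM)·(M/Q) = 0.000866918 × (33671/178.288) = 0.164.
Since 0 < η < 1, the good is a necessity.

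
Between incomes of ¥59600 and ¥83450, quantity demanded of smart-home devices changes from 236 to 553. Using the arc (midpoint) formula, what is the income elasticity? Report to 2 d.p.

2.41

ΔQ = 553 − 236 = 317; midpoint Q̄ = (236 + 553)/2 = 394.5.
ΔI = 83450 − 59600 = 23850; midpoint Ī = (59600 + 83450)/2 = 71525.
η = (ΔQ/Q̄) ÷ (ΔI/Ī) = (317/394.5) ÷ (23850/71525) = 2.41.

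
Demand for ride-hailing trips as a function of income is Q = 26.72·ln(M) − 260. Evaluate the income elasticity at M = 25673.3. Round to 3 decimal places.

2.366

At M = 25673.3: Q = 11.294.
dQ/dM = 26.72/M = 0.00104077 at this income.
η = (dQ/dM)·(M/Q) = 0.00104077 × (25673.3/11.294) = 2.366.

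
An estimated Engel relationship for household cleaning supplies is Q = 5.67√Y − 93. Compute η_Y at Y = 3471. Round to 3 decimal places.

0.693

At Y = 3471: Q = 241.049.
dQ/dY = 5.67/(2√Y) = 0.04812 at this income.
η = (dQ/dY)·(Y/Q) = 0.04812 × (3471/241.049) = 0.693.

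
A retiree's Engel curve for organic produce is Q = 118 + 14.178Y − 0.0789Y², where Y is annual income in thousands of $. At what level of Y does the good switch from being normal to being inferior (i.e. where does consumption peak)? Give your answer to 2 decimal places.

dQ/dY = 14.178 − 0.1578Y.
The good is inferior where dQ/dY < 0. Setting dQ/dY = 0 gives Y = 14.178 / 0.1578 = 89.85.

89.85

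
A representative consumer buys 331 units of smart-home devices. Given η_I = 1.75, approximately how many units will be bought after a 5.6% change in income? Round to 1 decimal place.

363.4

%ΔQ ≈ η × %ΔI = 1.75 × 5.6% = 9.8%.
New Q ≈ 331 × (1 + 0.098) = 363.4.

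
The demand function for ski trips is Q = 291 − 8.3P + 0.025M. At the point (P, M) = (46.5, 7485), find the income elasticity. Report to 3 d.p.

At P = 46.5, M = 7485: Q = 92.175.
Holding P constant, ∂Q/∂M = 0.025.
η_M = (∂Q/∂M)·(M/Q) = 0.025 × (7485/92.175) = 2.030.

2.030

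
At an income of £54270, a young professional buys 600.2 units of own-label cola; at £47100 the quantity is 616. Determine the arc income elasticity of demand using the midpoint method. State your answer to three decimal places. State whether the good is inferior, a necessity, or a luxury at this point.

-0.184 (inferior good)

ΔQ = 616 − 600.2 = 15.8; midpoint Q̄ = (600.2 + 616)/2 = 608.1.
ΔI = 47100 − 54270 = -7170; midpoint Ī = (54270 + 47100)/2 = 50685.
η = (ΔQ/Q̄) ÷ (ΔI/Ī) = (15.8/608.1) ÷ (-7170/50685) = -0.184.
η < 0 ⇒ inferior good.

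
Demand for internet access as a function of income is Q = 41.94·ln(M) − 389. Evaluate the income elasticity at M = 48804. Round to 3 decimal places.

At M = 48804: Q = 63.766.
dQ/dM = 41.94/M = 0.000859356 at this income.
η = (dQ/dM)·(M/Q) = 0.000859356 × (48804/63.766) = 0.658.

0.658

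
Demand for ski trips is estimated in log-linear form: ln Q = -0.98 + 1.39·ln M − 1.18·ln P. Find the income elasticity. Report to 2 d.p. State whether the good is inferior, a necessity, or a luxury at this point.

1.39 (luxury)

In a log-linear demand, the coefficient on ln M is the income elasticity.
So η = 1.39.
η > 1 ⇒ luxury.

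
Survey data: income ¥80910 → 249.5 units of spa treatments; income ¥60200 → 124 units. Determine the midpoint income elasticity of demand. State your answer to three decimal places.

ΔQ = 124 − 249.5 = -125.5; midpoint Q̄ = (249.5 + 124)/2 = 186.75.
ΔI = 60200 − 80910 = -20710; midpoint Ī = (80910 + 60200)/2 = 70555.
η = (ΔQ/Q̄) ÷ (ΔI/Ī) = (-125.5/186.75) ÷ (-20710/70555) = 2.289.

2.289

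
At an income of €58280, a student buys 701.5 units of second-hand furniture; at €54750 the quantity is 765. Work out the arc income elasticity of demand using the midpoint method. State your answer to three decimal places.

-1.386

ΔQ = 765 − 701.5 = 63.5; midpoint Q̄ = (701.5 + 765)/2 = 733.25.
ΔI = 54750 − 58280 = -3530; midpoint Ī = (58280 + 54750)/2 = 56515.
η = (ΔQ/Q̄) ÷ (ΔI/Ī) = (63.5/733.25) ÷ (-3530/56515) = -1.386.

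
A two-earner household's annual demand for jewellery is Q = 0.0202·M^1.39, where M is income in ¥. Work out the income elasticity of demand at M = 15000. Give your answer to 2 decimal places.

For Q = A·M^β the income elasticity is constant and equal to β.
Here β = 1.39, so η = 1.39.

1.39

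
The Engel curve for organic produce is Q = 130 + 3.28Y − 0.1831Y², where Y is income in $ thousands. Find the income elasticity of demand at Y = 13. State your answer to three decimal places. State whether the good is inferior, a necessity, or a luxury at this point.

-0.136 (inferior good)

At Y = 13: Q = 141.6961.
dQ/dY = 3.28 − 0.3662Y = -1.48060.
η = (dQ/dY)·(Y/Q) = -1.48060 × (13/141.6961) = -0.136.
η < 0 ⇒ inferior good.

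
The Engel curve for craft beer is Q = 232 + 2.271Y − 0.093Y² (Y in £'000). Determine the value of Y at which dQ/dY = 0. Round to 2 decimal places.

12.21

dQ/dY = 2.271 − 0.186Y.
The good is inferior where dQ/dY < 0. Setting dQ/dY = 0 gives Y = 2.271 / 0.186 = 12.21.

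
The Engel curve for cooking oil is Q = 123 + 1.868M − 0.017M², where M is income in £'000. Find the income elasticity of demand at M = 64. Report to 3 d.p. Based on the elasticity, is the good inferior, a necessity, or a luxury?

At M = 64: Q = 172.9200.
dQ/dM = 1.868 − 0.034M = -0.30800.
η = (dQ/dM)·(M/Q) = -0.30800 × (64/172.9200) = -0.114.
η < 0 ⇒ inferior good.

-0.114 (inferior good)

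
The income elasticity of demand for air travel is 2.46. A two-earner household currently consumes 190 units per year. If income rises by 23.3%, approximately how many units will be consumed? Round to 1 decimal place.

%ΔQ ≈ η × %ΔI = 2.46 × 23.3% = 57.318%.
New Q ≈ 190 × (1 + 0.57318) = 298.9.

298.9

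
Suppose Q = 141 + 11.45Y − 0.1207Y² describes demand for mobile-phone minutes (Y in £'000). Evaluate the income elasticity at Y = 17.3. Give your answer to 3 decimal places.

0.415

At Y = 17.3: Q = 302.9607.
dQ/dY = 11.45 − 0.2414Y = 7.27378.
η = (dQ/dY)·(Y/Q) = 7.27378 × (17.3/302.9607) = 0.415.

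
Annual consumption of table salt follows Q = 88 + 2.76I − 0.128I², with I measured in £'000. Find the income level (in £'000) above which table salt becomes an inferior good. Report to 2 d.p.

dQ/dI = 2.76 − 0.256I.
The good is inferior where dQ/dI < 0. Setting dQ/dI = 0 gives I = 2.76 / 0.256 = 10.78.

10.78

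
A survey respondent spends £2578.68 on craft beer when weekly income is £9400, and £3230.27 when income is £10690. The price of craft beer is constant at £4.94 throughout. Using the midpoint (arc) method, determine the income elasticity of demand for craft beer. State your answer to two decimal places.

With a constant price, Q₁ = 2578.68/4.94 = 522.000 and Q₂ = 3230.27/4.94 = 653.901 (equivalently, work directly with expenditure since P cancels).
Midpoint %ΔQ = (3230.27 − 2578.68)/2904.48 = 0.22434; midpoint %ΔI = (10690 − 9400)/10045 = 0.12842.
η = 0.22434 / 0.12842 = 1.75.

1.75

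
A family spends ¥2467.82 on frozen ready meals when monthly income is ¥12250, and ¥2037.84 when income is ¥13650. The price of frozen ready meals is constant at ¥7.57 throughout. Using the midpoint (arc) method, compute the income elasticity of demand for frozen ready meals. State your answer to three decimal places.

-1.765

With a constant price, Q₁ = 2467.82/7.57 = 326.000 and Q₂ = 2037.84/7.57 = 269.199 (equivalently, work directly with expenditure since P cancels).
Midpoint %ΔQ = (2037.84 − 2467.82)/2252.83 = -0.19086; midpoint %ΔI = (13650 − 12250)/12950 = 0.10811.
η = -0.19086 / 0.10811 = -1.765.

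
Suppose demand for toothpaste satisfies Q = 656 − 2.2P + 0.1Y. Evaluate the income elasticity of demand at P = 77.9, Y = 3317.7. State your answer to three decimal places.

0.406

At P = 77.9, Y = 3317.7: Q = 816.390.
Holding P constant, ∂Q/∂Y = 0.1.
η_Y = (∂Q/∂Y)·(Y/Q) = 0.1 × (3317.7/816.390) = 0.406.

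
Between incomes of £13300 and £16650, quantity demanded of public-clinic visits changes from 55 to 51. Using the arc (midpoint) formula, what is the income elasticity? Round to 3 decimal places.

ΔQ = 51 − 55 = -4; midpoint Q̄ = (55 + 51)/2 = 53.
ΔI = 16650 − 13300 = 3350; midpoint Ī = (13300 + 16650)/2 = 14975.
η = (ΔQ/Q̄) ÷ (ΔI/Ī) = (-4/53) ÷ (3350/14975) = -0.337.

-0.337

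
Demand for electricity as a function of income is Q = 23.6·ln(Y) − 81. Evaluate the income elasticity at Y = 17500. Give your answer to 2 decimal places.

At Y = 17500: Q = 149.571.
dQ/dY = 23.6/Y = 0.00134857 at this income.
η = (dQ/dY)·(Y/Q) = 0.00134857 × (17500/149.571) = 0.16.

0.16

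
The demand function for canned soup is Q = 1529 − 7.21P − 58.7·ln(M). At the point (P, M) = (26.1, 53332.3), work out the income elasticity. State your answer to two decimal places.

At P = 26.1, M = 53332.3: Q = 701.911.
Holding P constant, ∂Q/∂M = -58.7/M = -0.00110065.
η_M = (∂Q/∂M)·(M/Q) = -0.00110065 × (53332.3/701.911) = -0.08.

-0.08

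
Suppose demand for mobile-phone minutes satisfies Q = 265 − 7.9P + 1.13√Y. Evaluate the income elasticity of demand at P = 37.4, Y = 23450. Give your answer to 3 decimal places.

At P = 37.4, Y = 23450: Q = 142.581.
Holding P constant, ∂Q/∂Y = 1.13/(2√Y) = 0.00368958.
η_Y = (∂Q/∂Y)·(Y/Q) = 0.00368958 × (23450/142.581) = 0.607.

0.607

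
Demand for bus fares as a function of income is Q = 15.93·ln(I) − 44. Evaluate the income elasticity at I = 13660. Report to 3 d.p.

0.148

At I = 13660: Q = 107.689.
dQ/dI = 15.93/I = 0.00116618 at this income.
η = (dQ/dI)·(I/Q) = 0.00116618 × (13660/107.689) = 0.148.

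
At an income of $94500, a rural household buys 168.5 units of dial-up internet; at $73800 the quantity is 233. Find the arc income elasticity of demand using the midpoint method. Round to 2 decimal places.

-1.31

ΔQ = 233 − 168.5 = 64.5; midpoint Q̄ = (168.5 + 233)/2 = 200.75.
ΔI = 73800 − 94500 = -20700; midpoint Ī = (94500 + 73800)/2 = 84150.
η = (ΔQ/Q̄) ÷ (ΔI/Ī) = (64.5/200.75) ÷ (-20700/84150) = -1.31.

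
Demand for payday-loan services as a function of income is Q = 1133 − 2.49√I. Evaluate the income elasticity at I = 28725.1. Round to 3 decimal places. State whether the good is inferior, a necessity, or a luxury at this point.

At I = 28725.1: Q = 710.983.
dQ/dI = -2.49/(2√I) = -0.00734579 at this income.
η = (dQ/dI)·(I/Q) = -0.00734579 × (28725.1/710.983) = -0.297.
Since η < 0, the good is an inferior good.

-0.297 (inferior good)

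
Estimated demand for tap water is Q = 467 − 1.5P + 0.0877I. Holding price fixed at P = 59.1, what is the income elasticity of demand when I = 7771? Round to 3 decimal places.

At P = 59.1, I = 7771: Q = 1059.867.
Holding P constant, ∂Q/∂I = 0.0877.
η_I = (∂Q/∂I)·(I/Q) = 0.0877 × (7771/1059.867) = 0.643.

0.643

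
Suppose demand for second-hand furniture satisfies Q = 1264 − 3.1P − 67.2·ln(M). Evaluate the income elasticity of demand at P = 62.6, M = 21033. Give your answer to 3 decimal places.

At P = 62.6, M = 21033: Q = 401.041.
Holding P constant, ∂Q/∂M = -67.2/M = -0.00319498.
η_M = (∂Q/∂M)·(M/Q) = -0.00319498 × (21033/401.041) = -0.168.

-0.168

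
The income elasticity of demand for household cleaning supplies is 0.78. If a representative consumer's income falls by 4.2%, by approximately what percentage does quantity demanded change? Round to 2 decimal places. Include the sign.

-3.28%

%ΔQ ≈ η × %ΔI = 0.78 × (-4.2%) = -3.28%.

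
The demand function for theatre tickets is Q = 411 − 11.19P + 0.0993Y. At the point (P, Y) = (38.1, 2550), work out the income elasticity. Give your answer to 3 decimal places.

1.064

At P = 38.1, Y = 2550: Q = 237.876.
Holding P constant, ∂Q/∂Y = 0.0993.
η_Y = (∂Q/∂Y)·(Y/Q) = 0.0993 × (2550/237.876) = 1.064.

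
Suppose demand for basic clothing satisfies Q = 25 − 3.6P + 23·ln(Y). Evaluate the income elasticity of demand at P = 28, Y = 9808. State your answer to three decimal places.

0.170

At P = 28, Y = 9808: Q = 135.592.
Holding P constant, ∂Q/∂Y = 23/Y = 0.00234502.
η_Y = (∂Q/∂Y)·(Y/Q) = 0.00234502 × (9808/135.592) = 0.170.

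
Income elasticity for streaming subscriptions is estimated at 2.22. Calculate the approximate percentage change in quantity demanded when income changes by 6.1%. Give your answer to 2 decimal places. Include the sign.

13.54%

%ΔQ ≈ η × %ΔI = 2.22 × 6.1% = 13.54%.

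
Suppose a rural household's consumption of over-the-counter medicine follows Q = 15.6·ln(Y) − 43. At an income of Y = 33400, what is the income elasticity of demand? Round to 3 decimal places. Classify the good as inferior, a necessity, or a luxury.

At Y = 33400: Q = 119.494.
dQ/dY = 15.6/Y = 0.000467066 at this income.
η = (dQ/dY)·(Y/Q) = 0.000467066 × (33400/119.494) = 0.131.
Since 0 < η < 1, the good is a necessity.

0.131 (necessity)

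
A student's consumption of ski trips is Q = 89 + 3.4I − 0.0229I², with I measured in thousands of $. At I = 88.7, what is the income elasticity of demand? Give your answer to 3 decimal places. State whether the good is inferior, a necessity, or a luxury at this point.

-0.279 (inferior good)

At I = 88.7: Q = 210.4099.
dQ/dI = 3.4 − 0.0458I = -0.66246.
η = (dQ/dI)·(I/Q) = -0.66246 × (88.7/210.4099) = -0.279.
η < 0 ⇒ inferior good.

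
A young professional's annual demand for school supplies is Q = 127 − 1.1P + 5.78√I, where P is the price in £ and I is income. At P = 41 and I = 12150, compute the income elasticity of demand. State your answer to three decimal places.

At P = 41, I = 12150: Q = 719.012.
Holding P constant, ∂Q/∂I = 5.78/(2√I) = 0.0262186.
η_I = (∂Q/∂I)·(I/Q) = 0.0262186 × (12150/719.012) = 0.443.

0.443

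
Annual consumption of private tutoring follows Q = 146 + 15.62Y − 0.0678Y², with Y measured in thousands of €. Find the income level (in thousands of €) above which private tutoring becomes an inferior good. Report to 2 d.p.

dQ/dY = 15.62 − 0.1356Y.
The good is inferior where dQ/dY < 0. Setting dQ/dY = 0 gives Y = 15.62 / 0.1356 = 115.19.

115.19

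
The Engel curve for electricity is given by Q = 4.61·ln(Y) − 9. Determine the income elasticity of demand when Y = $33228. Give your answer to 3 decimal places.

0.118

At Y = 33228: Q = 38.995.
dQ/dY = 4.61/Y = 0.000138738 at this income.
η = (dQ/dY)·(Y/Q) = 0.000138738 × (33228/38.995) = 0.118.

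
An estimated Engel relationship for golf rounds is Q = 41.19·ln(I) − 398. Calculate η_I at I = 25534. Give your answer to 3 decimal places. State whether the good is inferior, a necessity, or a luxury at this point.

At I = 25534: Q = 19.986.
dQ/dI = 41.19/I = 0.00161314 at this income.
η = (dQ/dI)·(I/Q) = 0.00161314 × (25534/19.986) = 2.061.
Since η > 1, the good is a luxury.

2.061 (luxury)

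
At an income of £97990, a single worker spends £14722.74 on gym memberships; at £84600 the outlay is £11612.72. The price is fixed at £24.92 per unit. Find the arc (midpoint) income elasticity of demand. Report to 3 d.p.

1.610

With a constant price, Q₁ = 14722.74/24.92 = 590.800 and Q₂ = 11612.72/24.92 = 466.000 (equivalently, work directly with expenditure since P cancels).
Midpoint %ΔQ = (11612.72 − 14722.74)/13167.73 = -0.23618; midpoint %ΔI = (84600 − 97990)/91295 = -0.14667.
η = -0.23618 / -0.14667 = 1.610.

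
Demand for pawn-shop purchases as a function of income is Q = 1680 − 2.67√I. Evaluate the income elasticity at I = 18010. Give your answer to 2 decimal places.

-0.14

At I = 18010: Q = 1321.682.
dQ/dI = -2.67/(2√I) = -0.00994774 at this income.
η = (dQ/dI)·(I/Q) = -0.00994774 × (18010/1321.682) = -0.14.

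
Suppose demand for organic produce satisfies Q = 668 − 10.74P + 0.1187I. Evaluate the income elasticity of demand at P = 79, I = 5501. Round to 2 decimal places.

At P = 79, I = 5501: Q = 472.509.
Holding P constant, ∂Q/∂I = 0.1187.
η_I = (∂Q/∂I)·(I/Q) = 0.1187 × (5501/472.509) = 1.38.

1.38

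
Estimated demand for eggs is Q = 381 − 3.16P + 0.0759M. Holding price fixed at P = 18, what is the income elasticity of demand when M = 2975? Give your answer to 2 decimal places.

0.41

At P = 18, M = 2975: Q = 549.923.
Holding P constant, ∂Q/∂M = 0.0759.
η_M = (∂Q/∂M)·(M/Q) = 0.0759 × (2975/549.923) = 0.41.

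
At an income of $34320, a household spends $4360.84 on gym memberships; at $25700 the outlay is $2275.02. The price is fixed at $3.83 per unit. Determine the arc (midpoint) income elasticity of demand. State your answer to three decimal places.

2.189

With a constant price, Q₁ = 4360.84/3.83 = 1138.601 and Q₂ = 2275.02/3.83 = 594.000 (equivalently, work directly with expenditure since P cancels).
Midpoint %ΔQ = (2275.02 − 4360.84)/3317.93 = -0.62865; midpoint %ΔI = (25700 − 34320)/30010 = -0.28724.
η = -0.62865 / -0.28724 = 2.189.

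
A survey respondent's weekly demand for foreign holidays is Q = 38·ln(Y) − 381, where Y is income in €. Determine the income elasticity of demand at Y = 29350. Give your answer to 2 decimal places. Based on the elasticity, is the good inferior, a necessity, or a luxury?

3.84 (luxury)

At Y = 29350: Q = 9.908.
dQ/dY = 38/Y = 0.00129472 at this income.
η = (dQ/dY)·(Y/Q) = 0.00129472 × (29350/9.908) = 3.84.
Since η > 1, the good is a luxury.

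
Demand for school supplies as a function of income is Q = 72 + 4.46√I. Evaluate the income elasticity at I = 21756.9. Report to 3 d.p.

0.451

At I = 21756.9: Q = 729.860.
dQ/dI = 4.46/(2√I) = 0.0151184 at this income.
η = (dQ/dI)·(I/Q) = 0.0151184 × (21756.9/729.860) = 0.451.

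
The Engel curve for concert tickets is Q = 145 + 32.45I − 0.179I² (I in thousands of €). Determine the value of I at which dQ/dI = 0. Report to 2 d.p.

90.64

dQ/dI = 32.45 − 0.358I.
The good is inferior where dQ/dI < 0. Setting dQ/dI = 0 gives I = 32.45 / 0.358 = 90.64.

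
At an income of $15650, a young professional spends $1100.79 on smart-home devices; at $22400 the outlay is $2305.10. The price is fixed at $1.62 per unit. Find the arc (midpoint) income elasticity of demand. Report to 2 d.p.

With a constant price, Q₁ = 1100.79/1.62 = 679.500 and Q₂ = 2305.10/1.62 = 1422.901 (equivalently, work directly with expenditure since P cancels).
Midpoint %ΔQ = (2305.10 − 1100.79)/1702.95 = 0.70719; midpoint %ΔI = (22400 − 15650)/19025 = 0.35480.
η = 0.70719 / 0.35480 = 1.99.

1.99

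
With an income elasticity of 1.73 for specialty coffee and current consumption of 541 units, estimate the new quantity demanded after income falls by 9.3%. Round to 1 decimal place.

%ΔQ ≈ η × %ΔI = 1.73 × (-9.3%) = -16.089%.
New Q ≈ 541 × (1 − 0.16089) = 454.0.

454.0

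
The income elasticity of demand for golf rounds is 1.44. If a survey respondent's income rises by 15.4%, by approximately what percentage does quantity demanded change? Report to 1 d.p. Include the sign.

%ΔQ ≈ η × %ΔI = 1.44 × 15.4% = 22.2%.

22.2%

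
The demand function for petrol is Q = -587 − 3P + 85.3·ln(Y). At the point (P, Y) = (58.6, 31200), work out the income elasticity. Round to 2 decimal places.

At P = 58.6, Y = 31200: Q = 119.899.
Holding P constant, ∂Q/∂Y = 85.3/Y = 0.00273397.
η_Y = (∂Q/∂Y)·(Y/Q) = 0.00273397 × (31200/119.899) = 0.71.

0.71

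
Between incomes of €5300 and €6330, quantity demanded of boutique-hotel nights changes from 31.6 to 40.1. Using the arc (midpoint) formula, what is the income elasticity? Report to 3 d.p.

1.339

ΔQ = 40.1 − 31.6 = 8.5; midpoint Q̄ = (31.6 + 40.1)/2 = 35.85.
ΔI = 6330 − 5300 = 1030; midpoint Ī = (5300 + 6330)/2 = 5815.
η = (ΔQ/Q̄) ÷ (ΔI/Ī) = (8.5/35.85) ÷ (1030/5815) = 1.339.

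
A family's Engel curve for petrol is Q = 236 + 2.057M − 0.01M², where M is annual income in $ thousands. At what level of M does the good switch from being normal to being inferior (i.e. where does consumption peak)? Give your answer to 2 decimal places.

dQ/dM = 2.057 − 0.02M.
The good is inferior where dQ/dM < 0. Setting dQ/dM = 0 gives M = 2.057 / 0.02 = 102.85.

102.85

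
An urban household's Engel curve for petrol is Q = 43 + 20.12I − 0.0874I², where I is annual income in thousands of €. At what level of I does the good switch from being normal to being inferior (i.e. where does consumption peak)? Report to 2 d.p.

115.10

dQ/dI = 20.12 − 0.1748I.
The good is inferior where dQ/dI < 0. Setting dQ/dI = 0 gives I = 20.12 / 0.1748 = 115.10.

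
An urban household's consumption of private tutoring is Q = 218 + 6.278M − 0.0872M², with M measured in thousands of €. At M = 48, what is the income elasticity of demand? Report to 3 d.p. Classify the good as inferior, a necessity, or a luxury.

At M = 48: Q = 318.4352.
dQ/dM = 6.278 − 0.1744M = -2.09320.
η = (dQ/dM)·(M/Q) = -2.09320 × (48/318.4352) = -0.316.
η < 0 ⇒ inferior good.

-0.316 (inferior good)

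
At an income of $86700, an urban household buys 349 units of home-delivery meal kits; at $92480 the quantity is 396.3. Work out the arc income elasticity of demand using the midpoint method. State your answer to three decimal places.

ΔQ = 396.3 − 349 = 47.3; midpoint Q̄ = (349 + 396.3)/2 = 372.65.
ΔI = 92480 − 86700 = 5780; midpoint Ī = (86700 + 92480)/2 = 89590.
η = (ΔQ/Q̄) ÷ (ΔI/Ī) = (47.3/372.65) ÷ (5780/89590) = 1.967.

1.967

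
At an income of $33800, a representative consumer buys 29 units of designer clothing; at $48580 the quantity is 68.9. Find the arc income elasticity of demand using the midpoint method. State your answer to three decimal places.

ΔQ = 68.9 − 29 = 39.9; midpoint Q̄ = (29 + 68.9)/2 = 48.95.
ΔI = 48580 − 33800 = 14780; midpoint Ī = (33800 + 48580)/2 = 41190.
η = (ΔQ/Q̄) ÷ (ΔI/Ī) = (39.9/48.95) ÷ (14780/41190) = 2.272.

2.272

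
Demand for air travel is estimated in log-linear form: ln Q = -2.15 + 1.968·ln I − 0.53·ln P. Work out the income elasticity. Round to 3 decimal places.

In a log-linear demand, the coefficient on ln I is the income elasticity.
So η = 1.968.

1.968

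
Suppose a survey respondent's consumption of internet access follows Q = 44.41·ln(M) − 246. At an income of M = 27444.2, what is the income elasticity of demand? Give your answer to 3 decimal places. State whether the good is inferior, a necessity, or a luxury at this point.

0.214 (necessity)

At M = 27444.2: Q = 207.866.
dQ/dM = 44.41/M = 0.00161819 at this income.
η = (dQ/dM)·(M/Q) = 0.00161819 × (27444.2/207.866) = 0.214.
Since 0 < η < 1, the good is a necessity.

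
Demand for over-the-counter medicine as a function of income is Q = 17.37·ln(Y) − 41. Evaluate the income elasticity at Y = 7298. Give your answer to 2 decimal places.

0.15

At Y = 7298: Q = 113.512.
dQ/dY = 17.37/Y = 0.0023801 at this income.
η = (dQ/dY)·(Y/Q) = 0.0023801 × (7298/113.512) = 0.15.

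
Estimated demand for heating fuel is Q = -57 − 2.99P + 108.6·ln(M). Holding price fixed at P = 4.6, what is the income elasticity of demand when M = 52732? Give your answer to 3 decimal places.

At P = 4.6, M = 52732: Q = 1110.051.
Holding P constant, ∂Q/∂M = 108.6/M = 0.00205947.
η_M = (∂Q/∂M)·(M/Q) = 0.00205947 × (52732/1110.051) = 0.098.

0.098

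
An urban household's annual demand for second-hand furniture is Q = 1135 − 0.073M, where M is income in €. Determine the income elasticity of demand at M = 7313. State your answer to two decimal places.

At M = 7313: Q = 601.151.
dQ/dM = −0.073.
η = (dQ/dM)·(M/Q) = -0.073 × (7313/601.151) = -0.89.

-0.89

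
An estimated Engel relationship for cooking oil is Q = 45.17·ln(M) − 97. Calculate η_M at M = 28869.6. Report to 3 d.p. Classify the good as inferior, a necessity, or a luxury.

0.123 (necessity)

At M = 28869.6: Q = 366.920.
dQ/dM = 45.17/M = 0.00156462 at this income.
η = (dQ/dM)·(M/Q) = 0.00156462 × (28869.6/366.920) = 0.123.
Since 0 < η < 1, the good is a necessity.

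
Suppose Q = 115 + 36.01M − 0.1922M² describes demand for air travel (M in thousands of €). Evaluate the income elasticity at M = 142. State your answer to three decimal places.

-1.950

At M = 142: Q = 1352.8992.
dQ/dM = 36.01 − 0.3844M = -18.57480.
η = (dQ/dM)·(M/Q) = -18.57480 × (142/1352.8992) = -1.950.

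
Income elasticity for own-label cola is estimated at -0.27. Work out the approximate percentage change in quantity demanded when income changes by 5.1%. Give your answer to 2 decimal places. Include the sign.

-1.38%

%ΔQ ≈ η × %ΔI = -0.27 × 5.1% = -1.38%.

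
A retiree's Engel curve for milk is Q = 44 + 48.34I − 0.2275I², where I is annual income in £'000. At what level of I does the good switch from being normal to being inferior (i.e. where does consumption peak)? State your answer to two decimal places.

106.24

dQ/dI = 48.34 − 0.455I.
The good is inferior where dQ/dI < 0. Setting dQ/dI = 0 gives I = 48.34 / 0.455 = 106.24.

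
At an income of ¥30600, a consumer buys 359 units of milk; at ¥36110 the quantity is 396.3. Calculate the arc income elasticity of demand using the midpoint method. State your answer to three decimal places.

ΔQ = 396.3 − 359 = 37.3; midpoint Q̄ = (359 + 396.3)/2 = 377.65.
ΔI = 36110 − 30600 = 5510; midpoint Ī = (30600 + 36110)/2 = 33355.
η = (ΔQ/Q̄) ÷ (ΔI/Ī) = (37.3/377.65) ÷ (5510/33355) = 0.598.

0.598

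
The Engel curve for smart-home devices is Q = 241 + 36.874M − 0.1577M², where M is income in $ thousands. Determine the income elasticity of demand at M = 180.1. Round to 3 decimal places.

-2.031

At M = 180.1: Q = 1766.8486.
dQ/dM = 36.874 − 0.3154M = -19.92954.
η = (dQ/dM)·(M/Q) = -19.92954 × (180.1/1766.8486) = -2.031.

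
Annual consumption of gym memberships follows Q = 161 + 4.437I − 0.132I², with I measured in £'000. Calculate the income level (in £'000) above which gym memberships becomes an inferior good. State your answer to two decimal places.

16.81

dQ/dI = 4.437 − 0.264I.
The good is inferior where dQ/dI < 0. Setting dQ/dI = 0 gives I = 4.437 / 0.264 = 16.81.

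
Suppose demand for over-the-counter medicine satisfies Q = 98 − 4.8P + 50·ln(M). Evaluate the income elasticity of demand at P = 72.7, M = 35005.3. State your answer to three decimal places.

At P = 72.7, M = 35005.3: Q = 272.203.
Holding P constant, ∂Q/∂M = 50/M = 0.00142836.
η_M = (∂Q/∂M)·(M/Q) = 0.00142836 × (35005.3/272.203) = 0.184.

0.184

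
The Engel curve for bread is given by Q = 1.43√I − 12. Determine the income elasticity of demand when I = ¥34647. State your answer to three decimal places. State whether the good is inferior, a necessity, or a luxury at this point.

At I = 34647: Q = 254.176.
dQ/dI = 1.43/(2√I) = 0.00384126 at this income.
η = (dQ/dI)·(I/Q) = 0.00384126 × (34647/254.176) = 0.524.
Since 0 < η < 1, the good is a necessity.

0.524 (necessity)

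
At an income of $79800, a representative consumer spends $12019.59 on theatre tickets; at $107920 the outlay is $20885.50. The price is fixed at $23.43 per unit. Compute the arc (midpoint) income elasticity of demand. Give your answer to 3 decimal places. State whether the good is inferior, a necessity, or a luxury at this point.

1.799 (luxury)

With a constant price, Q₁ = 12019.59/23.43 = 513.000 and Q₂ = 20885.50/23.43 = 891.400 (equivalently, work directly with expenditure since P cancels).
Midpoint %ΔQ = (20885.50 − 12019.59)/16452.54 = 0.53888; midpoint %ΔI = (107920 − 79800)/93860 = 0.29960.
η = 0.53888 / 0.29960 = 1.799.
η > 1 ⇒ luxury.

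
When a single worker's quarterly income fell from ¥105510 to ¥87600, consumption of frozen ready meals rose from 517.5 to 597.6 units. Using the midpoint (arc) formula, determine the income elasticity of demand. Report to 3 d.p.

-0.775

ΔQ = 597.6 − 517.5 = 80.1; midpoint Q̄ = (517.5 + 597.6)/2 = 557.55.
ΔI = 87600 − 105510 = -17910; midpoint Ī = (105510 + 87600)/2 = 96555.
η = (ΔQ/Q̄) ÷ (ΔI/Ī) = (80.1/557.55) ÷ (-17910/96555) = -0.775.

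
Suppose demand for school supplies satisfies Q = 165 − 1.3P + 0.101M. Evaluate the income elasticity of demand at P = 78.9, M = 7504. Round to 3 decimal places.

0.924

At P = 78.9, M = 7504: Q = 820.334.
Holding P constant, ∂Q/∂M = 0.101.
η_M = (∂Q/∂M)·(M/Q) = 0.101 × (7504/820.334) = 0.924.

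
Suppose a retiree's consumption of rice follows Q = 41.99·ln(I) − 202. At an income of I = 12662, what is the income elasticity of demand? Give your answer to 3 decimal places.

0.216

At I = 12662: Q = 194.653.
dQ/dI = 41.99/I = 0.00331622 at this income.
η = (dQ/dI)·(I/Q) = 0.00331622 × (12662/194.653) = 0.216.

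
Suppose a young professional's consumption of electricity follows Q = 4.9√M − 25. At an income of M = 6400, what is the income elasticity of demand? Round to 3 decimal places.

At M = 6400: Q = 367.000.
dQ/dM = 4.9/(2√M) = 0.030625 at this income.
η = (dQ/dM)·(M/Q) = 0.030625 × (6400/367.000) = 0.534.

0.534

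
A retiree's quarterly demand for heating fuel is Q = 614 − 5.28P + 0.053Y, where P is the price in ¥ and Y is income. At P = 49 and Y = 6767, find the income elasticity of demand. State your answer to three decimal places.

0.502

At P = 49, Y = 6767: Q = 713.931.
Holding P constant, ∂Q/∂Y = 0.053.
η_Y = (∂Q/∂Y)·(Y/Q) = 0.053 × (6767/713.931) = 0.502.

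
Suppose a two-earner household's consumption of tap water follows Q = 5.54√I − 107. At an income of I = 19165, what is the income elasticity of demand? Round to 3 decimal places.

At I = 19165: Q = 659.945.
dQ/dI = 5.54/(2√I) = 0.020009 at this income.
η = (dQ/dI)·(I/Q) = 0.020009 × (19165/659.945) = 0.581.

0.581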